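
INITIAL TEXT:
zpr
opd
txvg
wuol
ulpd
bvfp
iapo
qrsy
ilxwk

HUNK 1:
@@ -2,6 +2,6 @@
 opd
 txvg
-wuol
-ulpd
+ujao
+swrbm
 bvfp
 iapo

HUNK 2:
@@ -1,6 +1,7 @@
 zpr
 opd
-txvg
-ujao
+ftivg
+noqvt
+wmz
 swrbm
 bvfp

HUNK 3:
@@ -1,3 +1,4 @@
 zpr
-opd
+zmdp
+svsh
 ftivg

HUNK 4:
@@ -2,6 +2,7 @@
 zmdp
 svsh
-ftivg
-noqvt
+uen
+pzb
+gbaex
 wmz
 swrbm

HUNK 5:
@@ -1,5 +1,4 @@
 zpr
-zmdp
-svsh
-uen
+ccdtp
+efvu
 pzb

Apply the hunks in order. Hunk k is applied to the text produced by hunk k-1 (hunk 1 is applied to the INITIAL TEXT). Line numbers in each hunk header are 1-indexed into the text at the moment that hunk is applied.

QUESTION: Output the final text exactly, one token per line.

Hunk 1: at line 2 remove [wuol,ulpd] add [ujao,swrbm] -> 9 lines: zpr opd txvg ujao swrbm bvfp iapo qrsy ilxwk
Hunk 2: at line 1 remove [txvg,ujao] add [ftivg,noqvt,wmz] -> 10 lines: zpr opd ftivg noqvt wmz swrbm bvfp iapo qrsy ilxwk
Hunk 3: at line 1 remove [opd] add [zmdp,svsh] -> 11 lines: zpr zmdp svsh ftivg noqvt wmz swrbm bvfp iapo qrsy ilxwk
Hunk 4: at line 2 remove [ftivg,noqvt] add [uen,pzb,gbaex] -> 12 lines: zpr zmdp svsh uen pzb gbaex wmz swrbm bvfp iapo qrsy ilxwk
Hunk 5: at line 1 remove [zmdp,svsh,uen] add [ccdtp,efvu] -> 11 lines: zpr ccdtp efvu pzb gbaex wmz swrbm bvfp iapo qrsy ilxwk

Answer: zpr
ccdtp
efvu
pzb
gbaex
wmz
swrbm
bvfp
iapo
qrsy
ilxwk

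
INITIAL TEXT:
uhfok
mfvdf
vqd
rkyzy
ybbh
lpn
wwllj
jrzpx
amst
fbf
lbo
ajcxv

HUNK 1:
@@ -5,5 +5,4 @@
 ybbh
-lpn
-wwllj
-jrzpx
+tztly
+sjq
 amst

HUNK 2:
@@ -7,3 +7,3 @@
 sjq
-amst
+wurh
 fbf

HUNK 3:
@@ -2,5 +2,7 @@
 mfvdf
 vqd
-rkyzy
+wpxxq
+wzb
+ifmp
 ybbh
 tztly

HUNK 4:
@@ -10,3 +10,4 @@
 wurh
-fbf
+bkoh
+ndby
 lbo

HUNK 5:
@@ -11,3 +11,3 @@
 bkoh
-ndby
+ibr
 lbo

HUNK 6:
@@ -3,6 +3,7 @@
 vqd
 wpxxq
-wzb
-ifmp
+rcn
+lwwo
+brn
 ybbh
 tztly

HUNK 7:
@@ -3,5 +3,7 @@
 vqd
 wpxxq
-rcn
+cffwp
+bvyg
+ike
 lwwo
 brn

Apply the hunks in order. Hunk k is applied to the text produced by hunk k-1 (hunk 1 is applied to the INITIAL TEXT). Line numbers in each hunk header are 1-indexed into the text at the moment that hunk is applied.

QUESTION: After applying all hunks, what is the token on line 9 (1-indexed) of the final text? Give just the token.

Answer: brn

Derivation:
Hunk 1: at line 5 remove [lpn,wwllj,jrzpx] add [tztly,sjq] -> 11 lines: uhfok mfvdf vqd rkyzy ybbh tztly sjq amst fbf lbo ajcxv
Hunk 2: at line 7 remove [amst] add [wurh] -> 11 lines: uhfok mfvdf vqd rkyzy ybbh tztly sjq wurh fbf lbo ajcxv
Hunk 3: at line 2 remove [rkyzy] add [wpxxq,wzb,ifmp] -> 13 lines: uhfok mfvdf vqd wpxxq wzb ifmp ybbh tztly sjq wurh fbf lbo ajcxv
Hunk 4: at line 10 remove [fbf] add [bkoh,ndby] -> 14 lines: uhfok mfvdf vqd wpxxq wzb ifmp ybbh tztly sjq wurh bkoh ndby lbo ajcxv
Hunk 5: at line 11 remove [ndby] add [ibr] -> 14 lines: uhfok mfvdf vqd wpxxq wzb ifmp ybbh tztly sjq wurh bkoh ibr lbo ajcxv
Hunk 6: at line 3 remove [wzb,ifmp] add [rcn,lwwo,brn] -> 15 lines: uhfok mfvdf vqd wpxxq rcn lwwo brn ybbh tztly sjq wurh bkoh ibr lbo ajcxv
Hunk 7: at line 3 remove [rcn] add [cffwp,bvyg,ike] -> 17 lines: uhfok mfvdf vqd wpxxq cffwp bvyg ike lwwo brn ybbh tztly sjq wurh bkoh ibr lbo ajcxv
Final line 9: brn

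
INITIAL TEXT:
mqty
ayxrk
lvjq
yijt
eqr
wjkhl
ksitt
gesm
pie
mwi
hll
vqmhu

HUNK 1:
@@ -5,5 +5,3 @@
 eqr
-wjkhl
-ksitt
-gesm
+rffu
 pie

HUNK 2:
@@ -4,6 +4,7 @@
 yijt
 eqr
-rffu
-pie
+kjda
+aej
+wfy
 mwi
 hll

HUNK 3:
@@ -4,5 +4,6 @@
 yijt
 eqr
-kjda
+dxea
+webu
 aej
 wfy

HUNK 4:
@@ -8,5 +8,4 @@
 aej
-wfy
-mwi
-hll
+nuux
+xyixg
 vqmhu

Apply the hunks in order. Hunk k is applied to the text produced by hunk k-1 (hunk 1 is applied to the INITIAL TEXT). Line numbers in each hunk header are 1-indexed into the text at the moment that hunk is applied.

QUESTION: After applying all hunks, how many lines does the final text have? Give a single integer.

Hunk 1: at line 5 remove [wjkhl,ksitt,gesm] add [rffu] -> 10 lines: mqty ayxrk lvjq yijt eqr rffu pie mwi hll vqmhu
Hunk 2: at line 4 remove [rffu,pie] add [kjda,aej,wfy] -> 11 lines: mqty ayxrk lvjq yijt eqr kjda aej wfy mwi hll vqmhu
Hunk 3: at line 4 remove [kjda] add [dxea,webu] -> 12 lines: mqty ayxrk lvjq yijt eqr dxea webu aej wfy mwi hll vqmhu
Hunk 4: at line 8 remove [wfy,mwi,hll] add [nuux,xyixg] -> 11 lines: mqty ayxrk lvjq yijt eqr dxea webu aej nuux xyixg vqmhu
Final line count: 11

Answer: 11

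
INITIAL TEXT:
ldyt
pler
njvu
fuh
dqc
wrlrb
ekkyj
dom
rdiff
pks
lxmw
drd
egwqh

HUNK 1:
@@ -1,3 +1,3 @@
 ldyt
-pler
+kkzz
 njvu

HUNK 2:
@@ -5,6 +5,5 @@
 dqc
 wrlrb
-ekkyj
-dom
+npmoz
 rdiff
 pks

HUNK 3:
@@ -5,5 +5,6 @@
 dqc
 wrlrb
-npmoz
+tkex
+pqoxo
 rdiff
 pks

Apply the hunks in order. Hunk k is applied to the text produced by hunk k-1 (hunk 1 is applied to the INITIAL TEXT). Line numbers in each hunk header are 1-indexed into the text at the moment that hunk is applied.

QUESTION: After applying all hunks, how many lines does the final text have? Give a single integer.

Answer: 13

Derivation:
Hunk 1: at line 1 remove [pler] add [kkzz] -> 13 lines: ldyt kkzz njvu fuh dqc wrlrb ekkyj dom rdiff pks lxmw drd egwqh
Hunk 2: at line 5 remove [ekkyj,dom] add [npmoz] -> 12 lines: ldyt kkzz njvu fuh dqc wrlrb npmoz rdiff pks lxmw drd egwqh
Hunk 3: at line 5 remove [npmoz] add [tkex,pqoxo] -> 13 lines: ldyt kkzz njvu fuh dqc wrlrb tkex pqoxo rdiff pks lxmw drd egwqh
Final line count: 13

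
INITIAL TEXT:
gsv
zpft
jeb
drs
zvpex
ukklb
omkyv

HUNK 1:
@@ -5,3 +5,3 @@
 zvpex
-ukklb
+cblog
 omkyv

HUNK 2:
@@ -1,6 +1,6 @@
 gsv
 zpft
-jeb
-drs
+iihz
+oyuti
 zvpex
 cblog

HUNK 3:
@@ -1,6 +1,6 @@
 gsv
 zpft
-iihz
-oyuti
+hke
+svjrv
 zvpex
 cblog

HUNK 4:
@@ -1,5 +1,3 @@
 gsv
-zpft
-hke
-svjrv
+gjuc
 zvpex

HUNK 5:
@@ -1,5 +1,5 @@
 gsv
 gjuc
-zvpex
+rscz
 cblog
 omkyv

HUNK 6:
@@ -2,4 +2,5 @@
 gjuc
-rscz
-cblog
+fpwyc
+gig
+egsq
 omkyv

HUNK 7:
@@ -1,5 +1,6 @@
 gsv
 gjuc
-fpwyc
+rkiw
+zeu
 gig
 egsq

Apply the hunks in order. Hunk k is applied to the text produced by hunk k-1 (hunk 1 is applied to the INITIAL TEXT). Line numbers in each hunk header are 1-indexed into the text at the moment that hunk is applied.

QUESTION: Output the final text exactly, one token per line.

Hunk 1: at line 5 remove [ukklb] add [cblog] -> 7 lines: gsv zpft jeb drs zvpex cblog omkyv
Hunk 2: at line 1 remove [jeb,drs] add [iihz,oyuti] -> 7 lines: gsv zpft iihz oyuti zvpex cblog omkyv
Hunk 3: at line 1 remove [iihz,oyuti] add [hke,svjrv] -> 7 lines: gsv zpft hke svjrv zvpex cblog omkyv
Hunk 4: at line 1 remove [zpft,hke,svjrv] add [gjuc] -> 5 lines: gsv gjuc zvpex cblog omkyv
Hunk 5: at line 1 remove [zvpex] add [rscz] -> 5 lines: gsv gjuc rscz cblog omkyv
Hunk 6: at line 2 remove [rscz,cblog] add [fpwyc,gig,egsq] -> 6 lines: gsv gjuc fpwyc gig egsq omkyv
Hunk 7: at line 1 remove [fpwyc] add [rkiw,zeu] -> 7 lines: gsv gjuc rkiw zeu gig egsq omkyv

Answer: gsv
gjuc
rkiw
zeu
gig
egsq
omkyv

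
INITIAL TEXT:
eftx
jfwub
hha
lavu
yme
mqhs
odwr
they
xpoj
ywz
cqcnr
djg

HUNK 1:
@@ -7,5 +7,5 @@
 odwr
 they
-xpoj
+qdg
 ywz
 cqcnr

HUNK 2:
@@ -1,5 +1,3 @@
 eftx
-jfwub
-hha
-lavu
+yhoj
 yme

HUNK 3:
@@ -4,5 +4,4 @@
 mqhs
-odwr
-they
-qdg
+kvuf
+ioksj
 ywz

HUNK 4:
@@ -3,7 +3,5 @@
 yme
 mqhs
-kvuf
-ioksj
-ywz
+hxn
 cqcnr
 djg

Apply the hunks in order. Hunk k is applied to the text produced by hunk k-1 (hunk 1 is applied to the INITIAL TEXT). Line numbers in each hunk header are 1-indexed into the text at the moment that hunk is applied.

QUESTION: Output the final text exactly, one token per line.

Hunk 1: at line 7 remove [xpoj] add [qdg] -> 12 lines: eftx jfwub hha lavu yme mqhs odwr they qdg ywz cqcnr djg
Hunk 2: at line 1 remove [jfwub,hha,lavu] add [yhoj] -> 10 lines: eftx yhoj yme mqhs odwr they qdg ywz cqcnr djg
Hunk 3: at line 4 remove [odwr,they,qdg] add [kvuf,ioksj] -> 9 lines: eftx yhoj yme mqhs kvuf ioksj ywz cqcnr djg
Hunk 4: at line 3 remove [kvuf,ioksj,ywz] add [hxn] -> 7 lines: eftx yhoj yme mqhs hxn cqcnr djg

Answer: eftx
yhoj
yme
mqhs
hxn
cqcnr
djg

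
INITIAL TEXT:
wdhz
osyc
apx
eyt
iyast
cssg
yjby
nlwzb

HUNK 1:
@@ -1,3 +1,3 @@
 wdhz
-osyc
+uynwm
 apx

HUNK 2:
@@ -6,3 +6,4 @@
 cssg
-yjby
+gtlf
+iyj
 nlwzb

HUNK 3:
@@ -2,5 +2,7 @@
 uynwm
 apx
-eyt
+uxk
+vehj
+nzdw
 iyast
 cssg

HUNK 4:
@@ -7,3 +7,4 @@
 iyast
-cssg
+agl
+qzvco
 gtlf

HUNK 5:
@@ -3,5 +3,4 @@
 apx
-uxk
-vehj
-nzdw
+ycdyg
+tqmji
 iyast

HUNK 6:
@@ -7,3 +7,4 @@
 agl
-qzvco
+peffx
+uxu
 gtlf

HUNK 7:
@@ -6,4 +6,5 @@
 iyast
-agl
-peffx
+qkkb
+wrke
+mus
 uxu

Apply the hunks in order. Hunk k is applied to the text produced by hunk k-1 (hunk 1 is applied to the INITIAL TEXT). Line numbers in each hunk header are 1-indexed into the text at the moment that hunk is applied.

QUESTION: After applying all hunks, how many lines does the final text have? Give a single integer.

Answer: 13

Derivation:
Hunk 1: at line 1 remove [osyc] add [uynwm] -> 8 lines: wdhz uynwm apx eyt iyast cssg yjby nlwzb
Hunk 2: at line 6 remove [yjby] add [gtlf,iyj] -> 9 lines: wdhz uynwm apx eyt iyast cssg gtlf iyj nlwzb
Hunk 3: at line 2 remove [eyt] add [uxk,vehj,nzdw] -> 11 lines: wdhz uynwm apx uxk vehj nzdw iyast cssg gtlf iyj nlwzb
Hunk 4: at line 7 remove [cssg] add [agl,qzvco] -> 12 lines: wdhz uynwm apx uxk vehj nzdw iyast agl qzvco gtlf iyj nlwzb
Hunk 5: at line 3 remove [uxk,vehj,nzdw] add [ycdyg,tqmji] -> 11 lines: wdhz uynwm apx ycdyg tqmji iyast agl qzvco gtlf iyj nlwzb
Hunk 6: at line 7 remove [qzvco] add [peffx,uxu] -> 12 lines: wdhz uynwm apx ycdyg tqmji iyast agl peffx uxu gtlf iyj nlwzb
Hunk 7: at line 6 remove [agl,peffx] add [qkkb,wrke,mus] -> 13 lines: wdhz uynwm apx ycdyg tqmji iyast qkkb wrke mus uxu gtlf iyj nlwzb
Final line count: 13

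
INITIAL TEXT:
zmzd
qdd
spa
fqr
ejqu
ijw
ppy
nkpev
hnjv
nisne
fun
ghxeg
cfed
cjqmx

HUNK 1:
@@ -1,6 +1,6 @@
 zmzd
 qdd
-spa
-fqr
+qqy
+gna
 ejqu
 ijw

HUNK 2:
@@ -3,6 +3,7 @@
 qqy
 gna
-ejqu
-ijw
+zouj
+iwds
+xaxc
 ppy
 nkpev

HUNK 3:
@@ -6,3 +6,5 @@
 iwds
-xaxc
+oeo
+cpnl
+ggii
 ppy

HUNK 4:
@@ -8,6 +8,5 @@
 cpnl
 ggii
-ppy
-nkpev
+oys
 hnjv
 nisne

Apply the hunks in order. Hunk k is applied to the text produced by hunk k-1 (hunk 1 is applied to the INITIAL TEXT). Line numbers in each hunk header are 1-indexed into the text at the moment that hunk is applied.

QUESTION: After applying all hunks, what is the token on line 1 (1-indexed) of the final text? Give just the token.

Answer: zmzd

Derivation:
Hunk 1: at line 1 remove [spa,fqr] add [qqy,gna] -> 14 lines: zmzd qdd qqy gna ejqu ijw ppy nkpev hnjv nisne fun ghxeg cfed cjqmx
Hunk 2: at line 3 remove [ejqu,ijw] add [zouj,iwds,xaxc] -> 15 lines: zmzd qdd qqy gna zouj iwds xaxc ppy nkpev hnjv nisne fun ghxeg cfed cjqmx
Hunk 3: at line 6 remove [xaxc] add [oeo,cpnl,ggii] -> 17 lines: zmzd qdd qqy gna zouj iwds oeo cpnl ggii ppy nkpev hnjv nisne fun ghxeg cfed cjqmx
Hunk 4: at line 8 remove [ppy,nkpev] add [oys] -> 16 lines: zmzd qdd qqy gna zouj iwds oeo cpnl ggii oys hnjv nisne fun ghxeg cfed cjqmx
Final line 1: zmzd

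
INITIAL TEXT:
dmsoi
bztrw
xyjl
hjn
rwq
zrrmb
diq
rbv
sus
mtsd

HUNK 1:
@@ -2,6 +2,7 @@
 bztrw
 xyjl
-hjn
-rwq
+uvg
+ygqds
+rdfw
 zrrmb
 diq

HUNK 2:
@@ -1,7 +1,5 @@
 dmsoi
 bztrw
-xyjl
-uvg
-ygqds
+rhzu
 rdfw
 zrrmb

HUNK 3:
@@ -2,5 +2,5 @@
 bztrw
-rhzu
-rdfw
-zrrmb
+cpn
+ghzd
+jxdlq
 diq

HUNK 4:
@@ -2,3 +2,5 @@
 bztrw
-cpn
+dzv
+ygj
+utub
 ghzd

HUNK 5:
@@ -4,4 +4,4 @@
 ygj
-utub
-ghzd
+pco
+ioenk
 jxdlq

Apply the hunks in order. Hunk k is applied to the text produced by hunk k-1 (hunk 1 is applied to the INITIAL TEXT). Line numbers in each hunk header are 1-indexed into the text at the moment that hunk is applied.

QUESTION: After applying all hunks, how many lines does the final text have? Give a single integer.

Answer: 11

Derivation:
Hunk 1: at line 2 remove [hjn,rwq] add [uvg,ygqds,rdfw] -> 11 lines: dmsoi bztrw xyjl uvg ygqds rdfw zrrmb diq rbv sus mtsd
Hunk 2: at line 1 remove [xyjl,uvg,ygqds] add [rhzu] -> 9 lines: dmsoi bztrw rhzu rdfw zrrmb diq rbv sus mtsd
Hunk 3: at line 2 remove [rhzu,rdfw,zrrmb] add [cpn,ghzd,jxdlq] -> 9 lines: dmsoi bztrw cpn ghzd jxdlq diq rbv sus mtsd
Hunk 4: at line 2 remove [cpn] add [dzv,ygj,utub] -> 11 lines: dmsoi bztrw dzv ygj utub ghzd jxdlq diq rbv sus mtsd
Hunk 5: at line 4 remove [utub,ghzd] add [pco,ioenk] -> 11 lines: dmsoi bztrw dzv ygj pco ioenk jxdlq diq rbv sus mtsd
Final line count: 11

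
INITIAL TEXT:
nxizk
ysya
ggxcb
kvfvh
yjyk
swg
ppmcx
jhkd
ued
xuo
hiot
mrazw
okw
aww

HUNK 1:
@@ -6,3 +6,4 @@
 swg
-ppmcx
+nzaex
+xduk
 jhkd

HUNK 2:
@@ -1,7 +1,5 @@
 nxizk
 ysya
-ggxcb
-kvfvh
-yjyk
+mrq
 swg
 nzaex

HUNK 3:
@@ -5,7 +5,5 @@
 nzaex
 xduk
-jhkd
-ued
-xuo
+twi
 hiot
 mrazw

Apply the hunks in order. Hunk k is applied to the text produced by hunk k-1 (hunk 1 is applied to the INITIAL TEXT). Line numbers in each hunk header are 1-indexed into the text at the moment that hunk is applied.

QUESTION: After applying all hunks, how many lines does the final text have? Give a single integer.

Hunk 1: at line 6 remove [ppmcx] add [nzaex,xduk] -> 15 lines: nxizk ysya ggxcb kvfvh yjyk swg nzaex xduk jhkd ued xuo hiot mrazw okw aww
Hunk 2: at line 1 remove [ggxcb,kvfvh,yjyk] add [mrq] -> 13 lines: nxizk ysya mrq swg nzaex xduk jhkd ued xuo hiot mrazw okw aww
Hunk 3: at line 5 remove [jhkd,ued,xuo] add [twi] -> 11 lines: nxizk ysya mrq swg nzaex xduk twi hiot mrazw okw aww
Final line count: 11

Answer: 11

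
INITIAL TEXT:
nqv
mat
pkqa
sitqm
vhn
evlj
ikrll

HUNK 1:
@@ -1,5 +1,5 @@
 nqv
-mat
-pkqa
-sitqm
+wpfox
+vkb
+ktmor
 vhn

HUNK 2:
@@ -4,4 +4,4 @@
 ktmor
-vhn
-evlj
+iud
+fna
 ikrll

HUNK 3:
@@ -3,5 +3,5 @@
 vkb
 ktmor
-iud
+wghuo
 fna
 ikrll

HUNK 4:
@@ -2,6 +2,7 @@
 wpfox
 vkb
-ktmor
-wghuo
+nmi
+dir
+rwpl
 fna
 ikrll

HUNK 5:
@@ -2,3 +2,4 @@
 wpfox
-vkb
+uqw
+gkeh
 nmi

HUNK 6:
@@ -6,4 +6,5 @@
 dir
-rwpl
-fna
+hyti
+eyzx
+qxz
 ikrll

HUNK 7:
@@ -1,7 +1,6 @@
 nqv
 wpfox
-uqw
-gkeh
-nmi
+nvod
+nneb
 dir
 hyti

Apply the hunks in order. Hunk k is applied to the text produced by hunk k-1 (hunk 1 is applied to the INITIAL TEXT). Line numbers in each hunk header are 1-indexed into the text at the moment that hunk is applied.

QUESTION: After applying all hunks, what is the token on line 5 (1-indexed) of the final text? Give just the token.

Hunk 1: at line 1 remove [mat,pkqa,sitqm] add [wpfox,vkb,ktmor] -> 7 lines: nqv wpfox vkb ktmor vhn evlj ikrll
Hunk 2: at line 4 remove [vhn,evlj] add [iud,fna] -> 7 lines: nqv wpfox vkb ktmor iud fna ikrll
Hunk 3: at line 3 remove [iud] add [wghuo] -> 7 lines: nqv wpfox vkb ktmor wghuo fna ikrll
Hunk 4: at line 2 remove [ktmor,wghuo] add [nmi,dir,rwpl] -> 8 lines: nqv wpfox vkb nmi dir rwpl fna ikrll
Hunk 5: at line 2 remove [vkb] add [uqw,gkeh] -> 9 lines: nqv wpfox uqw gkeh nmi dir rwpl fna ikrll
Hunk 6: at line 6 remove [rwpl,fna] add [hyti,eyzx,qxz] -> 10 lines: nqv wpfox uqw gkeh nmi dir hyti eyzx qxz ikrll
Hunk 7: at line 1 remove [uqw,gkeh,nmi] add [nvod,nneb] -> 9 lines: nqv wpfox nvod nneb dir hyti eyzx qxz ikrll
Final line 5: dir

Answer: dir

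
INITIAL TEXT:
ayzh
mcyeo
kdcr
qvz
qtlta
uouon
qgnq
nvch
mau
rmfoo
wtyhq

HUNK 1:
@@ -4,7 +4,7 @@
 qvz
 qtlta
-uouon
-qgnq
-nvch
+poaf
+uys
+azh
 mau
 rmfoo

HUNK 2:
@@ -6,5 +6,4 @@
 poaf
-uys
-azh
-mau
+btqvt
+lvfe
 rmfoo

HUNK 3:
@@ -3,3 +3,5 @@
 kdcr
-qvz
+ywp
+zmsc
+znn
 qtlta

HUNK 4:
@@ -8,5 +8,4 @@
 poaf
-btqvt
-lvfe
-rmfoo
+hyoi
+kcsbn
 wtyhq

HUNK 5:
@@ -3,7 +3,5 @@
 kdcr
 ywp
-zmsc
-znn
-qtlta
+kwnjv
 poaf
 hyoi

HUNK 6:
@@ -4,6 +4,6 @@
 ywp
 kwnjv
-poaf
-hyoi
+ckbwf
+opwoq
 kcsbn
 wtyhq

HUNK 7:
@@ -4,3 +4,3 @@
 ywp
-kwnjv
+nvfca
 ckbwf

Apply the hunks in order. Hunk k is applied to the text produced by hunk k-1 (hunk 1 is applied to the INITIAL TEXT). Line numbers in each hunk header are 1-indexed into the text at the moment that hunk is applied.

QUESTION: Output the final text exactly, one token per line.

Answer: ayzh
mcyeo
kdcr
ywp
nvfca
ckbwf
opwoq
kcsbn
wtyhq

Derivation:
Hunk 1: at line 4 remove [uouon,qgnq,nvch] add [poaf,uys,azh] -> 11 lines: ayzh mcyeo kdcr qvz qtlta poaf uys azh mau rmfoo wtyhq
Hunk 2: at line 6 remove [uys,azh,mau] add [btqvt,lvfe] -> 10 lines: ayzh mcyeo kdcr qvz qtlta poaf btqvt lvfe rmfoo wtyhq
Hunk 3: at line 3 remove [qvz] add [ywp,zmsc,znn] -> 12 lines: ayzh mcyeo kdcr ywp zmsc znn qtlta poaf btqvt lvfe rmfoo wtyhq
Hunk 4: at line 8 remove [btqvt,lvfe,rmfoo] add [hyoi,kcsbn] -> 11 lines: ayzh mcyeo kdcr ywp zmsc znn qtlta poaf hyoi kcsbn wtyhq
Hunk 5: at line 3 remove [zmsc,znn,qtlta] add [kwnjv] -> 9 lines: ayzh mcyeo kdcr ywp kwnjv poaf hyoi kcsbn wtyhq
Hunk 6: at line 4 remove [poaf,hyoi] add [ckbwf,opwoq] -> 9 lines: ayzh mcyeo kdcr ywp kwnjv ckbwf opwoq kcsbn wtyhq
Hunk 7: at line 4 remove [kwnjv] add [nvfca] -> 9 lines: ayzh mcyeo kdcr ywp nvfca ckbwf opwoq kcsbn wtyhq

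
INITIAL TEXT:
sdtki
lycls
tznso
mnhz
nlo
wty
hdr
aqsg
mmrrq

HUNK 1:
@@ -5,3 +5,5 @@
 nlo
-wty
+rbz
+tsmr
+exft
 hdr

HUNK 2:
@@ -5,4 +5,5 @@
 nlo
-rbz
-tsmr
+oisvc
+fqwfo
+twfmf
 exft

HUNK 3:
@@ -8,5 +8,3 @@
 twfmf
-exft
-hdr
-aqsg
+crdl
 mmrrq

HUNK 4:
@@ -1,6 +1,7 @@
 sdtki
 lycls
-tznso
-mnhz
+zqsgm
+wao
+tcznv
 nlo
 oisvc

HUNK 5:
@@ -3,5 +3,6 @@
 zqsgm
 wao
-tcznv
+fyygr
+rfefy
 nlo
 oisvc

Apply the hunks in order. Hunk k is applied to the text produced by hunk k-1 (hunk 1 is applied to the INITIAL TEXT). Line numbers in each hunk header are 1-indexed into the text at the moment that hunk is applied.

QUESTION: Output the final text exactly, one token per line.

Hunk 1: at line 5 remove [wty] add [rbz,tsmr,exft] -> 11 lines: sdtki lycls tznso mnhz nlo rbz tsmr exft hdr aqsg mmrrq
Hunk 2: at line 5 remove [rbz,tsmr] add [oisvc,fqwfo,twfmf] -> 12 lines: sdtki lycls tznso mnhz nlo oisvc fqwfo twfmf exft hdr aqsg mmrrq
Hunk 3: at line 8 remove [exft,hdr,aqsg] add [crdl] -> 10 lines: sdtki lycls tznso mnhz nlo oisvc fqwfo twfmf crdl mmrrq
Hunk 4: at line 1 remove [tznso,mnhz] add [zqsgm,wao,tcznv] -> 11 lines: sdtki lycls zqsgm wao tcznv nlo oisvc fqwfo twfmf crdl mmrrq
Hunk 5: at line 3 remove [tcznv] add [fyygr,rfefy] -> 12 lines: sdtki lycls zqsgm wao fyygr rfefy nlo oisvc fqwfo twfmf crdl mmrrq

Answer: sdtki
lycls
zqsgm
wao
fyygr
rfefy
nlo
oisvc
fqwfo
twfmf
crdl
mmrrq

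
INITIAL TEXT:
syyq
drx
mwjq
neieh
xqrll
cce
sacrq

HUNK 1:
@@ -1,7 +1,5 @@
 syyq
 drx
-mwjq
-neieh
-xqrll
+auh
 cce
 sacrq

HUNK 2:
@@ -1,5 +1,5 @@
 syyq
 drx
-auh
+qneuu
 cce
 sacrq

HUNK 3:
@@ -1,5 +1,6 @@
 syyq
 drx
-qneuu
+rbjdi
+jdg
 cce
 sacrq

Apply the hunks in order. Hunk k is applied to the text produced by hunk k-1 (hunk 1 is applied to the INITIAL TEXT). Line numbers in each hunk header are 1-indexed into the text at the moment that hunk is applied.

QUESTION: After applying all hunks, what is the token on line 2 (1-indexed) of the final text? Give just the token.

Answer: drx

Derivation:
Hunk 1: at line 1 remove [mwjq,neieh,xqrll] add [auh] -> 5 lines: syyq drx auh cce sacrq
Hunk 2: at line 1 remove [auh] add [qneuu] -> 5 lines: syyq drx qneuu cce sacrq
Hunk 3: at line 1 remove [qneuu] add [rbjdi,jdg] -> 6 lines: syyq drx rbjdi jdg cce sacrq
Final line 2: drx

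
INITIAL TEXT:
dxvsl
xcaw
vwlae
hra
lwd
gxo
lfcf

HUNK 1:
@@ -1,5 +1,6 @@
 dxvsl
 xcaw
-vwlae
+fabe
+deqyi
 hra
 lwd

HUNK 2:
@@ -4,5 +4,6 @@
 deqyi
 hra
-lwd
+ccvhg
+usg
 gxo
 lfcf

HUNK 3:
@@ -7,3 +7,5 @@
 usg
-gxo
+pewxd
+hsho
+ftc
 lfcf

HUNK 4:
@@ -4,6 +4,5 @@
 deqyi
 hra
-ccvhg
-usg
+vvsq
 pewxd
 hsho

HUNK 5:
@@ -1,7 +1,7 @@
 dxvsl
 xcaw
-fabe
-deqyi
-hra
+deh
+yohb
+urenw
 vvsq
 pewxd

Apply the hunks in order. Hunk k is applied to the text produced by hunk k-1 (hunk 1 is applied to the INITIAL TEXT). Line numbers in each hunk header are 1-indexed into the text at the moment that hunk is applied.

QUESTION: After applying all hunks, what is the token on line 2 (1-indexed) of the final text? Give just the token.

Hunk 1: at line 1 remove [vwlae] add [fabe,deqyi] -> 8 lines: dxvsl xcaw fabe deqyi hra lwd gxo lfcf
Hunk 2: at line 4 remove [lwd] add [ccvhg,usg] -> 9 lines: dxvsl xcaw fabe deqyi hra ccvhg usg gxo lfcf
Hunk 3: at line 7 remove [gxo] add [pewxd,hsho,ftc] -> 11 lines: dxvsl xcaw fabe deqyi hra ccvhg usg pewxd hsho ftc lfcf
Hunk 4: at line 4 remove [ccvhg,usg] add [vvsq] -> 10 lines: dxvsl xcaw fabe deqyi hra vvsq pewxd hsho ftc lfcf
Hunk 5: at line 1 remove [fabe,deqyi,hra] add [deh,yohb,urenw] -> 10 lines: dxvsl xcaw deh yohb urenw vvsq pewxd hsho ftc lfcf
Final line 2: xcaw

Answer: xcaw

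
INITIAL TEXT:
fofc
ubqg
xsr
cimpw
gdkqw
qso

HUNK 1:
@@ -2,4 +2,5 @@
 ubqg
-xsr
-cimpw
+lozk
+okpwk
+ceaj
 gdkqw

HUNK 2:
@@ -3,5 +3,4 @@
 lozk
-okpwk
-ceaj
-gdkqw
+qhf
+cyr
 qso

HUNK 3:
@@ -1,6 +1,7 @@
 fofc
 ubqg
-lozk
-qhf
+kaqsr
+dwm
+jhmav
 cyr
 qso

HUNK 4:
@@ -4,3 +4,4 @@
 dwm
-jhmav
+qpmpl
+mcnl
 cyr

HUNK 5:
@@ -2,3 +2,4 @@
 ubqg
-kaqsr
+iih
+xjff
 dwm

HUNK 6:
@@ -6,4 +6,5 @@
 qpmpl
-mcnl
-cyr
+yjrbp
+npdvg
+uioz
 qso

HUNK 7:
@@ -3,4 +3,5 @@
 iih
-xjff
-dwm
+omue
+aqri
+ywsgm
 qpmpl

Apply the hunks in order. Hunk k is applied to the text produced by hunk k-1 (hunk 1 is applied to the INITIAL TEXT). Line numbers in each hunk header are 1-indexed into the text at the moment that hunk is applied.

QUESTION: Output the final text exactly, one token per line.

Hunk 1: at line 2 remove [xsr,cimpw] add [lozk,okpwk,ceaj] -> 7 lines: fofc ubqg lozk okpwk ceaj gdkqw qso
Hunk 2: at line 3 remove [okpwk,ceaj,gdkqw] add [qhf,cyr] -> 6 lines: fofc ubqg lozk qhf cyr qso
Hunk 3: at line 1 remove [lozk,qhf] add [kaqsr,dwm,jhmav] -> 7 lines: fofc ubqg kaqsr dwm jhmav cyr qso
Hunk 4: at line 4 remove [jhmav] add [qpmpl,mcnl] -> 8 lines: fofc ubqg kaqsr dwm qpmpl mcnl cyr qso
Hunk 5: at line 2 remove [kaqsr] add [iih,xjff] -> 9 lines: fofc ubqg iih xjff dwm qpmpl mcnl cyr qso
Hunk 6: at line 6 remove [mcnl,cyr] add [yjrbp,npdvg,uioz] -> 10 lines: fofc ubqg iih xjff dwm qpmpl yjrbp npdvg uioz qso
Hunk 7: at line 3 remove [xjff,dwm] add [omue,aqri,ywsgm] -> 11 lines: fofc ubqg iih omue aqri ywsgm qpmpl yjrbp npdvg uioz qso

Answer: fofc
ubqg
iih
omue
aqri
ywsgm
qpmpl
yjrbp
npdvg
uioz
qso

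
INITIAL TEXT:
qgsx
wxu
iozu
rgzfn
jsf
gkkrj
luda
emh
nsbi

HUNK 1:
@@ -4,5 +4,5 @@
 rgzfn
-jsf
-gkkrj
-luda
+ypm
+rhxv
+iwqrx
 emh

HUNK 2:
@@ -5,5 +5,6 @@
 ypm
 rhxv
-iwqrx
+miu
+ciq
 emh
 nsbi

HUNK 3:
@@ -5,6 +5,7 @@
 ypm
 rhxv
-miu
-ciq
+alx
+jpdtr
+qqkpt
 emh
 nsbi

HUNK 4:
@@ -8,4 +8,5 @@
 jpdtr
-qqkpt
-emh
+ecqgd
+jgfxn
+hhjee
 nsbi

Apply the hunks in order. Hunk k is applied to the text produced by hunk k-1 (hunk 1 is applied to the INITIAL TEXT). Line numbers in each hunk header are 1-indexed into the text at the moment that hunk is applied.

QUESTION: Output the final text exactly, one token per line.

Answer: qgsx
wxu
iozu
rgzfn
ypm
rhxv
alx
jpdtr
ecqgd
jgfxn
hhjee
nsbi

Derivation:
Hunk 1: at line 4 remove [jsf,gkkrj,luda] add [ypm,rhxv,iwqrx] -> 9 lines: qgsx wxu iozu rgzfn ypm rhxv iwqrx emh nsbi
Hunk 2: at line 5 remove [iwqrx] add [miu,ciq] -> 10 lines: qgsx wxu iozu rgzfn ypm rhxv miu ciq emh nsbi
Hunk 3: at line 5 remove [miu,ciq] add [alx,jpdtr,qqkpt] -> 11 lines: qgsx wxu iozu rgzfn ypm rhxv alx jpdtr qqkpt emh nsbi
Hunk 4: at line 8 remove [qqkpt,emh] add [ecqgd,jgfxn,hhjee] -> 12 lines: qgsx wxu iozu rgzfn ypm rhxv alx jpdtr ecqgd jgfxn hhjee nsbi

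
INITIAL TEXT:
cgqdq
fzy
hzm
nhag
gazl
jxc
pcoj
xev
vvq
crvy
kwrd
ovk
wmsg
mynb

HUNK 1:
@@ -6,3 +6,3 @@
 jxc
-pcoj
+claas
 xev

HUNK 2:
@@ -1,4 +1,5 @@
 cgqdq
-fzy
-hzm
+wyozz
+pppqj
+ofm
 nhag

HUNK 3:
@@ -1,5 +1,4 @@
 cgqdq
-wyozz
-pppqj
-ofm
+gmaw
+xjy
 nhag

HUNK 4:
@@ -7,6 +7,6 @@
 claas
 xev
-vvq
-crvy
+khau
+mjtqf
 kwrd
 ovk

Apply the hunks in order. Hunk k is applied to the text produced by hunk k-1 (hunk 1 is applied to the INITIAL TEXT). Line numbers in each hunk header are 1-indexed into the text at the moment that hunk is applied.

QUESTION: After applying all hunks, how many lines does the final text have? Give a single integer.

Answer: 14

Derivation:
Hunk 1: at line 6 remove [pcoj] add [claas] -> 14 lines: cgqdq fzy hzm nhag gazl jxc claas xev vvq crvy kwrd ovk wmsg mynb
Hunk 2: at line 1 remove [fzy,hzm] add [wyozz,pppqj,ofm] -> 15 lines: cgqdq wyozz pppqj ofm nhag gazl jxc claas xev vvq crvy kwrd ovk wmsg mynb
Hunk 3: at line 1 remove [wyozz,pppqj,ofm] add [gmaw,xjy] -> 14 lines: cgqdq gmaw xjy nhag gazl jxc claas xev vvq crvy kwrd ovk wmsg mynb
Hunk 4: at line 7 remove [vvq,crvy] add [khau,mjtqf] -> 14 lines: cgqdq gmaw xjy nhag gazl jxc claas xev khau mjtqf kwrd ovk wmsg mynb
Final line count: 14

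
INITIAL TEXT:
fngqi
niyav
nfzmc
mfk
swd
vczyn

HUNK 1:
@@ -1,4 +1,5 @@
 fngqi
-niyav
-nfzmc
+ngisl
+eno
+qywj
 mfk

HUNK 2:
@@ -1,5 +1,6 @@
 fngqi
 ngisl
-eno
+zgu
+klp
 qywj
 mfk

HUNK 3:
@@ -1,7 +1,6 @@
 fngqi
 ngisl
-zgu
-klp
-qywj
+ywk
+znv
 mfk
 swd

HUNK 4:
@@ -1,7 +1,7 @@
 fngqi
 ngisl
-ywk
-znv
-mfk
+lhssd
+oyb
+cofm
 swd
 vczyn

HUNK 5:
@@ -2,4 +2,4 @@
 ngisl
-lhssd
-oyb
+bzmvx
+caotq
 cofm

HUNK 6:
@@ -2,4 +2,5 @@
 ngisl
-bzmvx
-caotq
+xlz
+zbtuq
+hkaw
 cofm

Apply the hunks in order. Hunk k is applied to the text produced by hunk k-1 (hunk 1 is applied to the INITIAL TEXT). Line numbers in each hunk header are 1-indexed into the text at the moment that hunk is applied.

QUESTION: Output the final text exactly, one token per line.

Hunk 1: at line 1 remove [niyav,nfzmc] add [ngisl,eno,qywj] -> 7 lines: fngqi ngisl eno qywj mfk swd vczyn
Hunk 2: at line 1 remove [eno] add [zgu,klp] -> 8 lines: fngqi ngisl zgu klp qywj mfk swd vczyn
Hunk 3: at line 1 remove [zgu,klp,qywj] add [ywk,znv] -> 7 lines: fngqi ngisl ywk znv mfk swd vczyn
Hunk 4: at line 1 remove [ywk,znv,mfk] add [lhssd,oyb,cofm] -> 7 lines: fngqi ngisl lhssd oyb cofm swd vczyn
Hunk 5: at line 2 remove [lhssd,oyb] add [bzmvx,caotq] -> 7 lines: fngqi ngisl bzmvx caotq cofm swd vczyn
Hunk 6: at line 2 remove [bzmvx,caotq] add [xlz,zbtuq,hkaw] -> 8 lines: fngqi ngisl xlz zbtuq hkaw cofm swd vczyn

Answer: fngqi
ngisl
xlz
zbtuq
hkaw
cofm
swd
vczyn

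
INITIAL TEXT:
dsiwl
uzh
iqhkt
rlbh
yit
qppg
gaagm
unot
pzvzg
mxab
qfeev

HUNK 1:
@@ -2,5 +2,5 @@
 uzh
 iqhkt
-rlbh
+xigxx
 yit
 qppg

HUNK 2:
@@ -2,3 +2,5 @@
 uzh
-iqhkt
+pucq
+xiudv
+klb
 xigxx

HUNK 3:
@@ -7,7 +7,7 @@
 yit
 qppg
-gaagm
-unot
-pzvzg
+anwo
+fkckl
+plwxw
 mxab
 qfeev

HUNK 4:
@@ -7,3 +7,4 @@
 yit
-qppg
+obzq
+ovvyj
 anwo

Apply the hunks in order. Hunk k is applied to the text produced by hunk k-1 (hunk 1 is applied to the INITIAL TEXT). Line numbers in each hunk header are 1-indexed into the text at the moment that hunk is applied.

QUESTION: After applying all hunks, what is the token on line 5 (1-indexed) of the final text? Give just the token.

Answer: klb

Derivation:
Hunk 1: at line 2 remove [rlbh] add [xigxx] -> 11 lines: dsiwl uzh iqhkt xigxx yit qppg gaagm unot pzvzg mxab qfeev
Hunk 2: at line 2 remove [iqhkt] add [pucq,xiudv,klb] -> 13 lines: dsiwl uzh pucq xiudv klb xigxx yit qppg gaagm unot pzvzg mxab qfeev
Hunk 3: at line 7 remove [gaagm,unot,pzvzg] add [anwo,fkckl,plwxw] -> 13 lines: dsiwl uzh pucq xiudv klb xigxx yit qppg anwo fkckl plwxw mxab qfeev
Hunk 4: at line 7 remove [qppg] add [obzq,ovvyj] -> 14 lines: dsiwl uzh pucq xiudv klb xigxx yit obzq ovvyj anwo fkckl plwxw mxab qfeev
Final line 5: klb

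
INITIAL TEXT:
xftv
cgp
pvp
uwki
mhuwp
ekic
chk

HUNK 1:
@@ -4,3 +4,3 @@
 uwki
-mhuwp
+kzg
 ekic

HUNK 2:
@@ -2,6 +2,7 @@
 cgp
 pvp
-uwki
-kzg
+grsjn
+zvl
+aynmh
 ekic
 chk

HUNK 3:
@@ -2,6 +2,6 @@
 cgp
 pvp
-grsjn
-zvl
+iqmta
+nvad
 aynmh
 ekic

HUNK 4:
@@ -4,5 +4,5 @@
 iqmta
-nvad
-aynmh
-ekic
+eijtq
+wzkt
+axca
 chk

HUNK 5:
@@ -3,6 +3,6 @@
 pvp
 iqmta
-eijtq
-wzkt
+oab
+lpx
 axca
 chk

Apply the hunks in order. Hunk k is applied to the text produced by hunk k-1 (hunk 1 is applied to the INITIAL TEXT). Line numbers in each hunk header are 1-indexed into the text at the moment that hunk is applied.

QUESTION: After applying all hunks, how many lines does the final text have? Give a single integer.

Answer: 8

Derivation:
Hunk 1: at line 4 remove [mhuwp] add [kzg] -> 7 lines: xftv cgp pvp uwki kzg ekic chk
Hunk 2: at line 2 remove [uwki,kzg] add [grsjn,zvl,aynmh] -> 8 lines: xftv cgp pvp grsjn zvl aynmh ekic chk
Hunk 3: at line 2 remove [grsjn,zvl] add [iqmta,nvad] -> 8 lines: xftv cgp pvp iqmta nvad aynmh ekic chk
Hunk 4: at line 4 remove [nvad,aynmh,ekic] add [eijtq,wzkt,axca] -> 8 lines: xftv cgp pvp iqmta eijtq wzkt axca chk
Hunk 5: at line 3 remove [eijtq,wzkt] add [oab,lpx] -> 8 lines: xftv cgp pvp iqmta oab lpx axca chk
Final line count: 8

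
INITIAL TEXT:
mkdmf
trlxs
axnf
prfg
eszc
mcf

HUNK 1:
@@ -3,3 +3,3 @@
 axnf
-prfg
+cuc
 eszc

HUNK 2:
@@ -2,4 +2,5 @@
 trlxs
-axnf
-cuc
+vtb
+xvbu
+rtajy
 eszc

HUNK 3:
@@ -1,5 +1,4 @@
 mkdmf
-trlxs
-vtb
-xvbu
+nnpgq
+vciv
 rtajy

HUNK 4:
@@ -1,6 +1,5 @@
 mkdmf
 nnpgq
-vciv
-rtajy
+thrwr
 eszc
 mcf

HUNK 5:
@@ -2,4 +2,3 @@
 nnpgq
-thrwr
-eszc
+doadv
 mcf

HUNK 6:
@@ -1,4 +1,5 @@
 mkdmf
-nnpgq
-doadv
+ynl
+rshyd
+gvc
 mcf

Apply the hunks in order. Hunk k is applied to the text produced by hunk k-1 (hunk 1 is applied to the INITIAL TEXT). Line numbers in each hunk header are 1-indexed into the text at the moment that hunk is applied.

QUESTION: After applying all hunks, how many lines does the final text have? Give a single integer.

Answer: 5

Derivation:
Hunk 1: at line 3 remove [prfg] add [cuc] -> 6 lines: mkdmf trlxs axnf cuc eszc mcf
Hunk 2: at line 2 remove [axnf,cuc] add [vtb,xvbu,rtajy] -> 7 lines: mkdmf trlxs vtb xvbu rtajy eszc mcf
Hunk 3: at line 1 remove [trlxs,vtb,xvbu] add [nnpgq,vciv] -> 6 lines: mkdmf nnpgq vciv rtajy eszc mcf
Hunk 4: at line 1 remove [vciv,rtajy] add [thrwr] -> 5 lines: mkdmf nnpgq thrwr eszc mcf
Hunk 5: at line 2 remove [thrwr,eszc] add [doadv] -> 4 lines: mkdmf nnpgq doadv mcf
Hunk 6: at line 1 remove [nnpgq,doadv] add [ynl,rshyd,gvc] -> 5 lines: mkdmf ynl rshyd gvc mcf
Final line count: 5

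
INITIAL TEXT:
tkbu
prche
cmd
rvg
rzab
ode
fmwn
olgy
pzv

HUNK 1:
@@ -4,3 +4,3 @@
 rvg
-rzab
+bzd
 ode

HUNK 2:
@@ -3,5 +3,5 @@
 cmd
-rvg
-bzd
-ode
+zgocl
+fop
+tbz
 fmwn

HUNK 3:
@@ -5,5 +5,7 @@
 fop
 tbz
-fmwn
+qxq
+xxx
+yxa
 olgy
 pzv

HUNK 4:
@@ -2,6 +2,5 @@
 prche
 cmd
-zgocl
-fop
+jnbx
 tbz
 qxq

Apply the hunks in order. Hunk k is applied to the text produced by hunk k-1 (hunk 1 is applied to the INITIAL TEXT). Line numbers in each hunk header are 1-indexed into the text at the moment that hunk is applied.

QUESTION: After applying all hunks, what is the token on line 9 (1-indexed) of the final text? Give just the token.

Answer: olgy

Derivation:
Hunk 1: at line 4 remove [rzab] add [bzd] -> 9 lines: tkbu prche cmd rvg bzd ode fmwn olgy pzv
Hunk 2: at line 3 remove [rvg,bzd,ode] add [zgocl,fop,tbz] -> 9 lines: tkbu prche cmd zgocl fop tbz fmwn olgy pzv
Hunk 3: at line 5 remove [fmwn] add [qxq,xxx,yxa] -> 11 lines: tkbu prche cmd zgocl fop tbz qxq xxx yxa olgy pzv
Hunk 4: at line 2 remove [zgocl,fop] add [jnbx] -> 10 lines: tkbu prche cmd jnbx tbz qxq xxx yxa olgy pzv
Final line 9: olgy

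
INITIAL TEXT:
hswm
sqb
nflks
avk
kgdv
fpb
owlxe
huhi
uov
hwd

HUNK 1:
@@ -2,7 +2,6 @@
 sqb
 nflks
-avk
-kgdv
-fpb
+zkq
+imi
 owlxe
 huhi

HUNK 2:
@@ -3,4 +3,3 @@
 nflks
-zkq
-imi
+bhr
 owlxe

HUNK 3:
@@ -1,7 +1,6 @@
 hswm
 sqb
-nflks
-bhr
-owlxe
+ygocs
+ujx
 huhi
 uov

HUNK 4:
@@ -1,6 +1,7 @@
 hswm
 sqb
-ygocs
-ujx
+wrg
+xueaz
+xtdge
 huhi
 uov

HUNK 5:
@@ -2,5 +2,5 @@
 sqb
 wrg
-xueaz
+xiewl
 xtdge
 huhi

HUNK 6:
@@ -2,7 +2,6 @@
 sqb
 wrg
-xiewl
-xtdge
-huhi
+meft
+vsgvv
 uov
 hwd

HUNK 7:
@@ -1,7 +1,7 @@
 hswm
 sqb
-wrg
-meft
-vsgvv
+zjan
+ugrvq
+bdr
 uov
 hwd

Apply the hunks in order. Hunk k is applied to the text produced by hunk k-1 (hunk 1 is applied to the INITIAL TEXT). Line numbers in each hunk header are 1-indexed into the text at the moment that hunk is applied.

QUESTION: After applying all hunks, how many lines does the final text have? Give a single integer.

Hunk 1: at line 2 remove [avk,kgdv,fpb] add [zkq,imi] -> 9 lines: hswm sqb nflks zkq imi owlxe huhi uov hwd
Hunk 2: at line 3 remove [zkq,imi] add [bhr] -> 8 lines: hswm sqb nflks bhr owlxe huhi uov hwd
Hunk 3: at line 1 remove [nflks,bhr,owlxe] add [ygocs,ujx] -> 7 lines: hswm sqb ygocs ujx huhi uov hwd
Hunk 4: at line 1 remove [ygocs,ujx] add [wrg,xueaz,xtdge] -> 8 lines: hswm sqb wrg xueaz xtdge huhi uov hwd
Hunk 5: at line 2 remove [xueaz] add [xiewl] -> 8 lines: hswm sqb wrg xiewl xtdge huhi uov hwd
Hunk 6: at line 2 remove [xiewl,xtdge,huhi] add [meft,vsgvv] -> 7 lines: hswm sqb wrg meft vsgvv uov hwd
Hunk 7: at line 1 remove [wrg,meft,vsgvv] add [zjan,ugrvq,bdr] -> 7 lines: hswm sqb zjan ugrvq bdr uov hwd
Final line count: 7

Answer: 7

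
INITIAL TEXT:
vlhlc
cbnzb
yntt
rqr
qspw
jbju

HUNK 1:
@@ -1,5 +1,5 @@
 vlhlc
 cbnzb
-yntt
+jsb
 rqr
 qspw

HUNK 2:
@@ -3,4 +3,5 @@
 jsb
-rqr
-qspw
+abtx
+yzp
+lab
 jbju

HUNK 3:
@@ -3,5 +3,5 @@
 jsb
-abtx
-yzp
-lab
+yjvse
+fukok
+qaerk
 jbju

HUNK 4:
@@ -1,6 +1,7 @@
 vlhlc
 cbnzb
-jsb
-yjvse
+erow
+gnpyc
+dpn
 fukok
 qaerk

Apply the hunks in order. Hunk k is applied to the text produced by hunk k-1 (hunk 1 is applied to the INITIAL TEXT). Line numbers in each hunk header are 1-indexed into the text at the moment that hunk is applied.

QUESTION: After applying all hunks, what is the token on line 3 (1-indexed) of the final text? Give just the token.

Answer: erow

Derivation:
Hunk 1: at line 1 remove [yntt] add [jsb] -> 6 lines: vlhlc cbnzb jsb rqr qspw jbju
Hunk 2: at line 3 remove [rqr,qspw] add [abtx,yzp,lab] -> 7 lines: vlhlc cbnzb jsb abtx yzp lab jbju
Hunk 3: at line 3 remove [abtx,yzp,lab] add [yjvse,fukok,qaerk] -> 7 lines: vlhlc cbnzb jsb yjvse fukok qaerk jbju
Hunk 4: at line 1 remove [jsb,yjvse] add [erow,gnpyc,dpn] -> 8 lines: vlhlc cbnzb erow gnpyc dpn fukok qaerk jbju
Final line 3: erow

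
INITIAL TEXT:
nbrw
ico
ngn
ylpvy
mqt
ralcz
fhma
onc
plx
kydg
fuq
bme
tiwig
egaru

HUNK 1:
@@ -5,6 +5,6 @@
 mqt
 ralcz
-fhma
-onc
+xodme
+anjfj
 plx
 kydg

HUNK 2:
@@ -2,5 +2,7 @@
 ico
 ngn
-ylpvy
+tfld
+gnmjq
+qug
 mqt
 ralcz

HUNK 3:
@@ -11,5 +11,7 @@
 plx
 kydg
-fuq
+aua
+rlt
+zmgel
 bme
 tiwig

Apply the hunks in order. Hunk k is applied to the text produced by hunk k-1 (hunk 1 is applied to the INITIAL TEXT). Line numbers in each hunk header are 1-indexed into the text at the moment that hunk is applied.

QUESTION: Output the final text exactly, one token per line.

Hunk 1: at line 5 remove [fhma,onc] add [xodme,anjfj] -> 14 lines: nbrw ico ngn ylpvy mqt ralcz xodme anjfj plx kydg fuq bme tiwig egaru
Hunk 2: at line 2 remove [ylpvy] add [tfld,gnmjq,qug] -> 16 lines: nbrw ico ngn tfld gnmjq qug mqt ralcz xodme anjfj plx kydg fuq bme tiwig egaru
Hunk 3: at line 11 remove [fuq] add [aua,rlt,zmgel] -> 18 lines: nbrw ico ngn tfld gnmjq qug mqt ralcz xodme anjfj plx kydg aua rlt zmgel bme tiwig egaru

Answer: nbrw
ico
ngn
tfld
gnmjq
qug
mqt
ralcz
xodme
anjfj
plx
kydg
aua
rlt
zmgel
bme
tiwig
egaru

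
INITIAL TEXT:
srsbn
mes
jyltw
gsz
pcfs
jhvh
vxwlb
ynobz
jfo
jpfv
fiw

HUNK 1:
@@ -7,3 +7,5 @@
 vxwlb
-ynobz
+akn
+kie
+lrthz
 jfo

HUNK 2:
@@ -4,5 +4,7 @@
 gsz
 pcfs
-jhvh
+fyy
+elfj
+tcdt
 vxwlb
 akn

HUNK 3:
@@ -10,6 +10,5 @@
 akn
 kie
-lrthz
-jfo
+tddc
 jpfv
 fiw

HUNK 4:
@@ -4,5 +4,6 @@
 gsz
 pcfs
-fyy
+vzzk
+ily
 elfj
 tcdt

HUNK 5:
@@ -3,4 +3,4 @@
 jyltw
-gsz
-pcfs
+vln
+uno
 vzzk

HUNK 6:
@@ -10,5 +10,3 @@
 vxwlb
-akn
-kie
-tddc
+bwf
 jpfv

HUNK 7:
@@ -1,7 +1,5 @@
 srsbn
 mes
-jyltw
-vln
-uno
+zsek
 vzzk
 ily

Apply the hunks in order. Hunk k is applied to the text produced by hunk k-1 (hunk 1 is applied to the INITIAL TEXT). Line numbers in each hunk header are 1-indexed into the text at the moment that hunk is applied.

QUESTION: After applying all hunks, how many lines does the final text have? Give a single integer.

Hunk 1: at line 7 remove [ynobz] add [akn,kie,lrthz] -> 13 lines: srsbn mes jyltw gsz pcfs jhvh vxwlb akn kie lrthz jfo jpfv fiw
Hunk 2: at line 4 remove [jhvh] add [fyy,elfj,tcdt] -> 15 lines: srsbn mes jyltw gsz pcfs fyy elfj tcdt vxwlb akn kie lrthz jfo jpfv fiw
Hunk 3: at line 10 remove [lrthz,jfo] add [tddc] -> 14 lines: srsbn mes jyltw gsz pcfs fyy elfj tcdt vxwlb akn kie tddc jpfv fiw
Hunk 4: at line 4 remove [fyy] add [vzzk,ily] -> 15 lines: srsbn mes jyltw gsz pcfs vzzk ily elfj tcdt vxwlb akn kie tddc jpfv fiw
Hunk 5: at line 3 remove [gsz,pcfs] add [vln,uno] -> 15 lines: srsbn mes jyltw vln uno vzzk ily elfj tcdt vxwlb akn kie tddc jpfv fiw
Hunk 6: at line 10 remove [akn,kie,tddc] add [bwf] -> 13 lines: srsbn mes jyltw vln uno vzzk ily elfj tcdt vxwlb bwf jpfv fiw
Hunk 7: at line 1 remove [jyltw,vln,uno] add [zsek] -> 11 lines: srsbn mes zsek vzzk ily elfj tcdt vxwlb bwf jpfv fiw
Final line count: 11

Answer: 11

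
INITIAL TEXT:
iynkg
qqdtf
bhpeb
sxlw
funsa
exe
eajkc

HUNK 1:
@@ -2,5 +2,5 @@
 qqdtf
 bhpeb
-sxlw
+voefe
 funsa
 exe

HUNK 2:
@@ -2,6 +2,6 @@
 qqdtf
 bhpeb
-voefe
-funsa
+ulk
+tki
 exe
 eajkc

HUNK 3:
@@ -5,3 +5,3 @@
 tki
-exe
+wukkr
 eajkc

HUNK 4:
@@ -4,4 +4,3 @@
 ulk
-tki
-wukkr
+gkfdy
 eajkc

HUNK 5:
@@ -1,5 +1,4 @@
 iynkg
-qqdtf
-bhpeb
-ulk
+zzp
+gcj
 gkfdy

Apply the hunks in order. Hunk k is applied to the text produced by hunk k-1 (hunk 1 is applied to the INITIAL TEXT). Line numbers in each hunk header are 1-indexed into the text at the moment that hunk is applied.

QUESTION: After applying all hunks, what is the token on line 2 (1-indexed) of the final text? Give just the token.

Answer: zzp

Derivation:
Hunk 1: at line 2 remove [sxlw] add [voefe] -> 7 lines: iynkg qqdtf bhpeb voefe funsa exe eajkc
Hunk 2: at line 2 remove [voefe,funsa] add [ulk,tki] -> 7 lines: iynkg qqdtf bhpeb ulk tki exe eajkc
Hunk 3: at line 5 remove [exe] add [wukkr] -> 7 lines: iynkg qqdtf bhpeb ulk tki wukkr eajkc
Hunk 4: at line 4 remove [tki,wukkr] add [gkfdy] -> 6 lines: iynkg qqdtf bhpeb ulk gkfdy eajkc
Hunk 5: at line 1 remove [qqdtf,bhpeb,ulk] add [zzp,gcj] -> 5 lines: iynkg zzp gcj gkfdy eajkc
Final line 2: zzp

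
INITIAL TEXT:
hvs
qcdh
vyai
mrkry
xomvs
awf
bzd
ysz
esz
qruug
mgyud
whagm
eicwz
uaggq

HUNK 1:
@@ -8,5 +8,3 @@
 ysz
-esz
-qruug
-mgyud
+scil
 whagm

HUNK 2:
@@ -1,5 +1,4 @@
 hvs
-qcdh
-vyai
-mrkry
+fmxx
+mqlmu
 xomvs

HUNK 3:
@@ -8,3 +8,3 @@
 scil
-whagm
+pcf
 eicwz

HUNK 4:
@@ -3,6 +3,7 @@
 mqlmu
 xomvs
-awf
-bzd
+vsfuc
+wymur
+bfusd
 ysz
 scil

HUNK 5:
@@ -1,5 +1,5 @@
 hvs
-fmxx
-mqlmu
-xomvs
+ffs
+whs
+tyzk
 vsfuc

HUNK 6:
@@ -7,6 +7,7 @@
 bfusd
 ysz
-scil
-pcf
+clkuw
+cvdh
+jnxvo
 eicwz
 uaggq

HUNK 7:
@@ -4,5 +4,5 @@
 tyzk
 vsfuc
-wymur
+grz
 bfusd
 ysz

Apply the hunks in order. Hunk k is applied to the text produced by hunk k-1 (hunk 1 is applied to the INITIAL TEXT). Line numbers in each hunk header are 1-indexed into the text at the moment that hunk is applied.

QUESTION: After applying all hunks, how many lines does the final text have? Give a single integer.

Hunk 1: at line 8 remove [esz,qruug,mgyud] add [scil] -> 12 lines: hvs qcdh vyai mrkry xomvs awf bzd ysz scil whagm eicwz uaggq
Hunk 2: at line 1 remove [qcdh,vyai,mrkry] add [fmxx,mqlmu] -> 11 lines: hvs fmxx mqlmu xomvs awf bzd ysz scil whagm eicwz uaggq
Hunk 3: at line 8 remove [whagm] add [pcf] -> 11 lines: hvs fmxx mqlmu xomvs awf bzd ysz scil pcf eicwz uaggq
Hunk 4: at line 3 remove [awf,bzd] add [vsfuc,wymur,bfusd] -> 12 lines: hvs fmxx mqlmu xomvs vsfuc wymur bfusd ysz scil pcf eicwz uaggq
Hunk 5: at line 1 remove [fmxx,mqlmu,xomvs] add [ffs,whs,tyzk] -> 12 lines: hvs ffs whs tyzk vsfuc wymur bfusd ysz scil pcf eicwz uaggq
Hunk 6: at line 7 remove [scil,pcf] add [clkuw,cvdh,jnxvo] -> 13 lines: hvs ffs whs tyzk vsfuc wymur bfusd ysz clkuw cvdh jnxvo eicwz uaggq
Hunk 7: at line 4 remove [wymur] add [grz] -> 13 lines: hvs ffs whs tyzk vsfuc grz bfusd ysz clkuw cvdh jnxvo eicwz uaggq
Final line count: 13

Answer: 13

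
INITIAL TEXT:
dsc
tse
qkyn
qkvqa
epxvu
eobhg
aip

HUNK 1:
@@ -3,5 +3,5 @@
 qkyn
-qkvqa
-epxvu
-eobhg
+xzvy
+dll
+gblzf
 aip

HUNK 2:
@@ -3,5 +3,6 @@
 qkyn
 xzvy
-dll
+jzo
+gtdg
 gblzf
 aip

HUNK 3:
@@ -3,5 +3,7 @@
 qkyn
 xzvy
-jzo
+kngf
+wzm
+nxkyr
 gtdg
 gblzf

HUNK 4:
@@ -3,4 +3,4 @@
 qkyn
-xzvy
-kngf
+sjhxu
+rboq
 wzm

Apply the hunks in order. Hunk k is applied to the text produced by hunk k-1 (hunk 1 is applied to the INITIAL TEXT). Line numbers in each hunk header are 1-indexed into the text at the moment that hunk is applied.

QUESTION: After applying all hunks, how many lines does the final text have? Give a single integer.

Hunk 1: at line 3 remove [qkvqa,epxvu,eobhg] add [xzvy,dll,gblzf] -> 7 lines: dsc tse qkyn xzvy dll gblzf aip
Hunk 2: at line 3 remove [dll] add [jzo,gtdg] -> 8 lines: dsc tse qkyn xzvy jzo gtdg gblzf aip
Hunk 3: at line 3 remove [jzo] add [kngf,wzm,nxkyr] -> 10 lines: dsc tse qkyn xzvy kngf wzm nxkyr gtdg gblzf aip
Hunk 4: at line 3 remove [xzvy,kngf] add [sjhxu,rboq] -> 10 lines: dsc tse qkyn sjhxu rboq wzm nxkyr gtdg gblzf aip
Final line count: 10

Answer: 10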